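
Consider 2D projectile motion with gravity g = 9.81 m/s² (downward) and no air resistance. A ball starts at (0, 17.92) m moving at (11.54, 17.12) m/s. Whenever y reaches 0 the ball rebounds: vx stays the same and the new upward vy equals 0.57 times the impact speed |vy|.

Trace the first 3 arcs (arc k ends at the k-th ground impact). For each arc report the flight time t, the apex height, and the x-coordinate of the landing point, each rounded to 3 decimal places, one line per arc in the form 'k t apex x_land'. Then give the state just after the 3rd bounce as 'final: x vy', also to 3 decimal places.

Arc 1: start y=17.920, vy=17.120 → t=4.333, apex=32.859, x_land=50.007, impact vy=-25.391
  bounce: vy ← 0.57·25.391 = 14.473
Arc 2: start y=0.000, vy=14.473 → t=2.951, apex=10.676, x_land=84.057, impact vy=-14.473
  bounce: vy ← 0.57·14.473 = 8.249
Arc 3: start y=0.000, vy=8.249 → t=1.682, apex=3.469, x_land=103.466, impact vy=-8.249
  bounce: vy ← 0.57·8.249 = 4.702

1 4.333 32.859 50.007
2 2.951 10.676 84.057
3 1.682 3.469 103.466
final: 103.466 4.702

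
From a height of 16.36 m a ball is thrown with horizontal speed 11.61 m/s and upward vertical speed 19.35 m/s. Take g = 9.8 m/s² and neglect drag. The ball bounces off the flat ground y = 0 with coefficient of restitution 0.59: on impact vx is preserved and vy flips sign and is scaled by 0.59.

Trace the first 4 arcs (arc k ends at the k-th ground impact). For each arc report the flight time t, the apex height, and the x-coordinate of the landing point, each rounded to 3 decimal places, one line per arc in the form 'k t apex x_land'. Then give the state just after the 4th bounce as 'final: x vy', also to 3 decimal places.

1 4.665 35.463 54.158
2 3.174 12.345 91.013
3 1.873 4.297 112.758
4 1.105 1.496 125.588
final: 125.588 3.195

Arc 1: start y=16.360, vy=19.350 → t=4.665, apex=35.463, x_land=54.158, impact vy=-26.364
  bounce: vy ← 0.59·26.364 = 15.555
Arc 2: start y=0.000, vy=15.555 → t=3.174, apex=12.345, x_land=91.013, impact vy=-15.555
  bounce: vy ← 0.59·15.555 = 9.177
Arc 3: start y=0.000, vy=9.177 → t=1.873, apex=4.297, x_land=112.758, impact vy=-9.177
  bounce: vy ← 0.59·9.177 = 5.415
Arc 4: start y=0.000, vy=5.415 → t=1.105, apex=1.496, x_land=125.588, impact vy=-5.415
  bounce: vy ← 0.59·5.415 = 3.195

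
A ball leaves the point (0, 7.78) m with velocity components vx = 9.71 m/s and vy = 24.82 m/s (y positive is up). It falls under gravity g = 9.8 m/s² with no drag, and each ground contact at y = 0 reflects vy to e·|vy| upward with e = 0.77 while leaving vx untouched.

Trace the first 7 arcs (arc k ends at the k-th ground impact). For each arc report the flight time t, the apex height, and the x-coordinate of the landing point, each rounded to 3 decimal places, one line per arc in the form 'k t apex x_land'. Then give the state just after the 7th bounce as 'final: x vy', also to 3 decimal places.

1 5.361 39.210 52.060
2 4.356 23.248 94.360
3 3.354 13.784 126.931
4 2.583 8.172 152.011
5 1.989 4.845 171.322
6 1.531 2.873 186.192
7 1.179 1.703 197.642
final: 197.642 4.449

Arc 1: start y=7.780, vy=24.820 → t=5.361, apex=39.210, x_land=52.060, impact vy=-27.722
  bounce: vy ← 0.77·27.722 = 21.346
Arc 2: start y=0.000, vy=21.346 → t=4.356, apex=23.248, x_land=94.360, impact vy=-21.346
  bounce: vy ← 0.77·21.346 = 16.436
Arc 3: start y=0.000, vy=16.436 → t=3.354, apex=13.784, x_land=126.931, impact vy=-16.436
  bounce: vy ← 0.77·16.436 = 12.656
Arc 4: start y=0.000, vy=12.656 → t=2.583, apex=8.172, x_land=152.011, impact vy=-12.656
  bounce: vy ← 0.77·12.656 = 9.745
Arc 5: start y=0.000, vy=9.745 → t=1.989, apex=4.845, x_land=171.322, impact vy=-9.745
  bounce: vy ← 0.77·9.745 = 7.504
Arc 6: start y=0.000, vy=7.504 → t=1.531, apex=2.873, x_land=186.192, impact vy=-7.504
  bounce: vy ← 0.77·7.504 = 5.778
Arc 7: start y=0.000, vy=5.778 → t=1.179, apex=1.703, x_land=197.642, impact vy=-5.778
  bounce: vy ← 0.77·5.778 = 4.449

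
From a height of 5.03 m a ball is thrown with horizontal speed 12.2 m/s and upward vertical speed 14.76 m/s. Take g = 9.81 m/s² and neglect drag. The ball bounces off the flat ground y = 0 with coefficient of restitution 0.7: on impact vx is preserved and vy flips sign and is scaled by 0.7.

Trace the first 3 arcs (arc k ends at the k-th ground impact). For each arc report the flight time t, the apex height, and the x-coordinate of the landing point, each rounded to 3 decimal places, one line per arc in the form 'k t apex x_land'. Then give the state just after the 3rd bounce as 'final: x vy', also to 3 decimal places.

1 3.318 16.134 40.482
2 2.539 7.906 71.459
3 1.777 3.874 93.143
final: 93.143 6.103

Arc 1: start y=5.030, vy=14.760 → t=3.318, apex=16.134, x_land=40.482, impact vy=-17.792
  bounce: vy ← 0.7·17.792 = 12.454
Arc 2: start y=0.000, vy=12.454 → t=2.539, apex=7.906, x_land=71.459, impact vy=-12.454
  bounce: vy ← 0.7·12.454 = 8.718
Arc 3: start y=0.000, vy=8.718 → t=1.777, apex=3.874, x_land=93.143, impact vy=-8.718
  bounce: vy ← 0.7·8.718 = 6.103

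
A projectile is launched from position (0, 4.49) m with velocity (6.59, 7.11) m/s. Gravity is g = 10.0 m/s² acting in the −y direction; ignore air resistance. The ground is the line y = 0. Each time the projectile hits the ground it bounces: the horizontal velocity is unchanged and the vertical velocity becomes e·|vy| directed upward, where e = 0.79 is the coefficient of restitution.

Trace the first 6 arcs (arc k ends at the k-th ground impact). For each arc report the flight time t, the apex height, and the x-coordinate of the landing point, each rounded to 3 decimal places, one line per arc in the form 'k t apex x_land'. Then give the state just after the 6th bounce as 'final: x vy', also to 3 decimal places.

Arc 1: start y=4.490, vy=7.110 → t=1.896, apex=7.018, x_land=12.493, impact vy=-11.847
  bounce: vy ← 0.79·11.847 = 9.359
Arc 2: start y=0.000, vy=9.359 → t=1.872, apex=4.380, x_land=24.828, impact vy=-9.359
  bounce: vy ← 0.79·9.359 = 7.394
Arc 3: start y=0.000, vy=7.394 → t=1.479, apex=2.733, x_land=34.573, impact vy=-7.394
  bounce: vy ← 0.79·7.394 = 5.841
Arc 4: start y=0.000, vy=5.841 → t=1.168, apex=1.706, x_land=42.271, impact vy=-5.841
  bounce: vy ← 0.79·5.841 = 4.614
Arc 5: start y=0.000, vy=4.614 → t=0.923, apex=1.065, x_land=48.353, impact vy=-4.614
  bounce: vy ← 0.79·4.614 = 3.645
Arc 6: start y=0.000, vy=3.645 → t=0.729, apex=0.664, x_land=53.158, impact vy=-3.645
  bounce: vy ← 0.79·3.645 = 2.880

1 1.896 7.018 12.493
2 1.872 4.380 24.828
3 1.479 2.733 34.573
4 1.168 1.706 42.271
5 0.923 1.065 48.353
6 0.729 0.664 53.158
final: 53.158 2.880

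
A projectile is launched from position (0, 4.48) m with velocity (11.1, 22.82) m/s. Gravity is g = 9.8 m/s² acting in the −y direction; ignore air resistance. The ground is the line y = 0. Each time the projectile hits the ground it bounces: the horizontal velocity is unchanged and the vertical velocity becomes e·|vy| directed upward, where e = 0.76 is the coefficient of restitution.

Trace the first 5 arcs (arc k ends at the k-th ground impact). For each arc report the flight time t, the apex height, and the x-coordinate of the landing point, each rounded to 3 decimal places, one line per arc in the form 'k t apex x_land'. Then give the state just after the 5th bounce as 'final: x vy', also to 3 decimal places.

1 4.846 31.049 53.789
2 3.826 17.934 96.260
3 2.908 10.359 128.538
4 2.210 5.983 153.069
5 1.680 3.456 171.712
final: 171.712 6.255

Arc 1: start y=4.480, vy=22.820 → t=4.846, apex=31.049, x_land=53.789, impact vy=-24.669
  bounce: vy ← 0.76·24.669 = 18.748
Arc 2: start y=0.000, vy=18.748 → t=3.826, apex=17.934, x_land=96.260, impact vy=-18.748
  bounce: vy ← 0.76·18.748 = 14.249
Arc 3: start y=0.000, vy=14.249 → t=2.908, apex=10.359, x_land=128.538, impact vy=-14.249
  bounce: vy ← 0.76·14.249 = 10.829
Arc 4: start y=0.000, vy=10.829 → t=2.210, apex=5.983, x_land=153.069, impact vy=-10.829
  bounce: vy ← 0.76·10.829 = 8.230
Arc 5: start y=0.000, vy=8.230 → t=1.680, apex=3.456, x_land=171.712, impact vy=-8.230
  bounce: vy ← 0.76·8.230 = 6.255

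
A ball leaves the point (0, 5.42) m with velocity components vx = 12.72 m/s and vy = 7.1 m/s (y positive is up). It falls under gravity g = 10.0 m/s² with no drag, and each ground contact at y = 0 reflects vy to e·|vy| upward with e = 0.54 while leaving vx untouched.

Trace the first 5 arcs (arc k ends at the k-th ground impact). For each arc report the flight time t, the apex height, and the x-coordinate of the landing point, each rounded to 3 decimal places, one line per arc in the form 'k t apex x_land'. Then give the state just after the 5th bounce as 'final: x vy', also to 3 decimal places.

Arc 1: start y=5.420, vy=7.100 → t=1.970, apex=7.941, x_land=25.061, impact vy=-12.602
  bounce: vy ← 0.54·12.602 = 6.805
Arc 2: start y=0.000, vy=6.805 → t=1.361, apex=2.315, x_land=42.373, impact vy=-6.805
  bounce: vy ← 0.54·6.805 = 3.675
Arc 3: start y=0.000, vy=3.675 → t=0.735, apex=0.675, x_land=51.722, impact vy=-3.675
  bounce: vy ← 0.54·3.675 = 1.984
Arc 4: start y=0.000, vy=1.984 → t=0.397, apex=0.197, x_land=56.770, impact vy=-1.984
  bounce: vy ← 0.54·1.984 = 1.072
Arc 5: start y=0.000, vy=1.072 → t=0.214, apex=0.057, x_land=59.496, impact vy=-1.072
  bounce: vy ← 0.54·1.072 = 0.579

1 1.970 7.941 25.061
2 1.361 2.315 42.373
3 0.735 0.675 51.722
4 0.397 0.197 56.770
5 0.214 0.057 59.496
final: 59.496 0.579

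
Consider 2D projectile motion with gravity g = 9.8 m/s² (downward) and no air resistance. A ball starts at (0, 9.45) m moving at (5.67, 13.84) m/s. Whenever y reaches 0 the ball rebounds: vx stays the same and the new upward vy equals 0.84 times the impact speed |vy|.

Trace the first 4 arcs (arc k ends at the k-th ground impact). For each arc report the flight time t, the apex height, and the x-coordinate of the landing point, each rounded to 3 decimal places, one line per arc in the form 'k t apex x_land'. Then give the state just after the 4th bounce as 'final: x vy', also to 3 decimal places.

1 3.393 19.223 19.238
2 3.328 13.564 38.105
3 2.795 9.570 53.953
4 2.348 6.753 67.265
final: 67.265 9.664

Arc 1: start y=9.450, vy=13.840 → t=3.393, apex=19.223, x_land=19.238, impact vy=-19.410
  bounce: vy ← 0.84·19.410 = 16.305
Arc 2: start y=0.000, vy=16.305 → t=3.328, apex=13.564, x_land=38.105, impact vy=-16.305
  bounce: vy ← 0.84·16.305 = 13.696
Arc 3: start y=0.000, vy=13.696 → t=2.795, apex=9.570, x_land=53.953, impact vy=-13.696
  bounce: vy ← 0.84·13.696 = 11.505
Arc 4: start y=0.000, vy=11.505 → t=2.348, apex=6.753, x_land=67.265, impact vy=-11.505
  bounce: vy ← 0.84·11.505 = 9.664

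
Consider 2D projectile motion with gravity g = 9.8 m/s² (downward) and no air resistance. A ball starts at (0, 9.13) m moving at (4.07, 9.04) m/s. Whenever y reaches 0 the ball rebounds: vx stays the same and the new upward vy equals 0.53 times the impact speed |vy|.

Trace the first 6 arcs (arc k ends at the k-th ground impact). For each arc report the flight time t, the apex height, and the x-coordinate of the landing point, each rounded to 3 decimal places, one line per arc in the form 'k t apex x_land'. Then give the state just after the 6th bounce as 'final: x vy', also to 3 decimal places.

Arc 1: start y=9.130, vy=9.040 → t=2.570, apex=13.299, x_land=10.460, impact vy=-16.145
  bounce: vy ← 0.53·16.145 = 8.557
Arc 2: start y=0.000, vy=8.557 → t=1.746, apex=3.736, x_land=17.567, impact vy=-8.557
  bounce: vy ← 0.53·8.557 = 4.535
Arc 3: start y=0.000, vy=4.535 → t=0.926, apex=1.049, x_land=21.334, impact vy=-4.535
  bounce: vy ← 0.53·4.535 = 2.404
Arc 4: start y=0.000, vy=2.404 → t=0.491, apex=0.295, x_land=23.331, impact vy=-2.404
  bounce: vy ← 0.53·2.404 = 1.274
Arc 5: start y=0.000, vy=1.274 → t=0.260, apex=0.083, x_land=24.389, impact vy=-1.274
  bounce: vy ← 0.53·1.274 = 0.675
Arc 6: start y=0.000, vy=0.675 → t=0.138, apex=0.023, x_land=24.950, impact vy=-0.675
  bounce: vy ← 0.53·0.675 = 0.358

1 2.570 13.299 10.460
2 1.746 3.736 17.567
3 0.926 1.049 21.334
4 0.491 0.295 23.331
5 0.260 0.083 24.389
6 0.138 0.023 24.950
final: 24.950 0.358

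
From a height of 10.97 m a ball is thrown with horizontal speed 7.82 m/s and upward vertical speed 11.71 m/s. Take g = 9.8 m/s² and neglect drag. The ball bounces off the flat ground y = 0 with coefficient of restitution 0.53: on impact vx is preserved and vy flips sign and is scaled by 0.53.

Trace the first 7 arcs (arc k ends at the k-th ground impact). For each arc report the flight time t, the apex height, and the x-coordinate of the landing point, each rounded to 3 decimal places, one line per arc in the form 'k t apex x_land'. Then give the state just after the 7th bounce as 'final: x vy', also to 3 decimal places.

1 3.110 17.966 24.318
2 2.030 5.047 40.190
3 1.076 1.418 48.603
4 0.570 0.398 53.061
5 0.302 0.112 55.424
6 0.160 0.031 56.677
7 0.085 0.009 57.341
final: 57.341 0.220

Arc 1: start y=10.970, vy=11.710 → t=3.110, apex=17.966, x_land=24.318, impact vy=-18.765
  bounce: vy ← 0.53·18.765 = 9.946
Arc 2: start y=0.000, vy=9.946 → t=2.030, apex=5.047, x_land=40.190, impact vy=-9.946
  bounce: vy ← 0.53·9.946 = 5.271
Arc 3: start y=0.000, vy=5.271 → t=1.076, apex=1.418, x_land=48.603, impact vy=-5.271
  bounce: vy ← 0.53·5.271 = 2.794
Arc 4: start y=0.000, vy=2.794 → t=0.570, apex=0.398, x_land=53.061, impact vy=-2.794
  bounce: vy ← 0.53·2.794 = 1.481
Arc 5: start y=0.000, vy=1.481 → t=0.302, apex=0.112, x_land=55.424, impact vy=-1.481
  bounce: vy ← 0.53·1.481 = 0.785
Arc 6: start y=0.000, vy=0.785 → t=0.160, apex=0.031, x_land=56.677, impact vy=-0.785
  bounce: vy ← 0.53·0.785 = 0.416
Arc 7: start y=0.000, vy=0.416 → t=0.085, apex=0.009, x_land=57.341, impact vy=-0.416
  bounce: vy ← 0.53·0.416 = 0.220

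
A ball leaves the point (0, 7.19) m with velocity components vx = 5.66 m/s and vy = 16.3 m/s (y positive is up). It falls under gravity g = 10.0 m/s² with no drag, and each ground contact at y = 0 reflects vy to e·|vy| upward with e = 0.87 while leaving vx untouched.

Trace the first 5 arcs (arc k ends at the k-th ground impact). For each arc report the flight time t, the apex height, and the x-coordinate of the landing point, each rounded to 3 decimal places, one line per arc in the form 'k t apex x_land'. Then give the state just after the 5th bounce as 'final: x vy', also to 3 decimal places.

1 3.654 20.474 20.679
2 3.521 15.497 40.608
3 3.063 11.730 57.947
4 2.665 8.878 73.031
5 2.319 6.720 86.154
final: 86.154 10.086

Arc 1: start y=7.190, vy=16.300 → t=3.654, apex=20.474, x_land=20.679, impact vy=-20.236
  bounce: vy ← 0.87·20.236 = 17.605
Arc 2: start y=0.000, vy=17.605 → t=3.521, apex=15.497, x_land=40.608, impact vy=-17.605
  bounce: vy ← 0.87·17.605 = 15.317
Arc 3: start y=0.000, vy=15.317 → t=3.063, apex=11.730, x_land=57.947, impact vy=-15.317
  bounce: vy ← 0.87·15.317 = 13.325
Arc 4: start y=0.000, vy=13.325 → t=2.665, apex=8.878, x_land=73.031, impact vy=-13.325
  bounce: vy ← 0.87·13.325 = 11.593
Arc 5: start y=0.000, vy=11.593 → t=2.319, apex=6.720, x_land=86.154, impact vy=-11.593
  bounce: vy ← 0.87·11.593 = 10.086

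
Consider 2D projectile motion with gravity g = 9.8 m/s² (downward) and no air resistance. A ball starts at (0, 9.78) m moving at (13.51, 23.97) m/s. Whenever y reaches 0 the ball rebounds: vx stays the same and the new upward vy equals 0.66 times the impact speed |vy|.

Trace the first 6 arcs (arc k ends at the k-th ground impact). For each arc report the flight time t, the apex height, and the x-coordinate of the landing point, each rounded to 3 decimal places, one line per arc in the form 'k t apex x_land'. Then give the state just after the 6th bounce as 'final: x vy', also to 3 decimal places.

Arc 1: start y=9.780, vy=23.970 → t=5.271, apex=39.094, x_land=71.205, impact vy=-27.681
  bounce: vy ← 0.66·27.681 = 18.270
Arc 2: start y=0.000, vy=18.270 → t=3.728, apex=17.029, x_land=121.577, impact vy=-18.270
  bounce: vy ← 0.66·18.270 = 12.058
Arc 3: start y=0.000, vy=12.058 → t=2.461, apex=7.418, x_land=154.822, impact vy=-12.058
  bounce: vy ← 0.66·12.058 = 7.958
Arc 4: start y=0.000, vy=7.958 → t=1.624, apex=3.231, x_land=176.764, impact vy=-7.958
  bounce: vy ← 0.66·7.958 = 5.252
Arc 5: start y=0.000, vy=5.252 → t=1.072, apex=1.408, x_land=191.246, impact vy=-5.252
  bounce: vy ← 0.66·5.252 = 3.467
Arc 6: start y=0.000, vy=3.467 → t=0.707, apex=0.613, x_land=200.804, impact vy=-3.467
  bounce: vy ← 0.66·3.467 = 2.288

1 5.271 39.094 71.205
2 3.728 17.029 121.577
3 2.461 7.418 154.822
4 1.624 3.231 176.764
5 1.072 1.408 191.246
6 0.707 0.613 200.804
final: 200.804 2.288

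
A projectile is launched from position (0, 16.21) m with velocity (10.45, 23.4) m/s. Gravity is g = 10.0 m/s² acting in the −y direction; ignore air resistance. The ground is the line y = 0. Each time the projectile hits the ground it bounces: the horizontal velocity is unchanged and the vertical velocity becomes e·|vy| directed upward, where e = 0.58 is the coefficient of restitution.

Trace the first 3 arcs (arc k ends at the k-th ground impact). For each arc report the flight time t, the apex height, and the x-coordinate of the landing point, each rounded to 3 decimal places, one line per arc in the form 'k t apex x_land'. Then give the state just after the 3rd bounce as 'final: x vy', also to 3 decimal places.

Arc 1: start y=16.210, vy=23.400 → t=5.293, apex=43.588, x_land=55.307, impact vy=-29.526
  bounce: vy ← 0.58·29.526 = 17.125
Arc 2: start y=0.000, vy=17.125 → t=3.425, apex=14.663, x_land=91.098, impact vy=-17.125
  bounce: vy ← 0.58·17.125 = 9.932
Arc 3: start y=0.000, vy=9.932 → t=1.986, apex=4.933, x_land=111.857, impact vy=-9.932
  bounce: vy ← 0.58·9.932 = 5.761

1 5.293 43.588 55.307
2 3.425 14.663 91.098
3 1.986 4.933 111.857
final: 111.857 5.761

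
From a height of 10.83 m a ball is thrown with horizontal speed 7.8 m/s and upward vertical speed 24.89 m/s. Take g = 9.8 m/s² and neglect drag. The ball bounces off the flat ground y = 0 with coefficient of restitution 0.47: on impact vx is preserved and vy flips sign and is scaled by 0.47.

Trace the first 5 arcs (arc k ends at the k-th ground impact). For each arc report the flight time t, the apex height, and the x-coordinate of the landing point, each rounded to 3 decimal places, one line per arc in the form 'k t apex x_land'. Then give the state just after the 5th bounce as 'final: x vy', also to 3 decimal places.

1 5.483 42.438 42.765
2 2.766 9.375 64.343
3 1.300 2.071 74.484
4 0.611 0.457 79.251
5 0.287 0.101 81.491
final: 81.491 0.661

Arc 1: start y=10.830, vy=24.890 → t=5.483, apex=42.438, x_land=42.765, impact vy=-28.841
  bounce: vy ← 0.47·28.841 = 13.555
Arc 2: start y=0.000, vy=13.555 → t=2.766, apex=9.375, x_land=64.343, impact vy=-13.555
  bounce: vy ← 0.47·13.555 = 6.371
Arc 3: start y=0.000, vy=6.371 → t=1.300, apex=2.071, x_land=74.484, impact vy=-6.371
  bounce: vy ← 0.47·6.371 = 2.994
Arc 4: start y=0.000, vy=2.994 → t=0.611, apex=0.457, x_land=79.251, impact vy=-2.994
  bounce: vy ← 0.47·2.994 = 1.407
Arc 5: start y=0.000, vy=1.407 → t=0.287, apex=0.101, x_land=81.491, impact vy=-1.407
  bounce: vy ← 0.47·1.407 = 0.661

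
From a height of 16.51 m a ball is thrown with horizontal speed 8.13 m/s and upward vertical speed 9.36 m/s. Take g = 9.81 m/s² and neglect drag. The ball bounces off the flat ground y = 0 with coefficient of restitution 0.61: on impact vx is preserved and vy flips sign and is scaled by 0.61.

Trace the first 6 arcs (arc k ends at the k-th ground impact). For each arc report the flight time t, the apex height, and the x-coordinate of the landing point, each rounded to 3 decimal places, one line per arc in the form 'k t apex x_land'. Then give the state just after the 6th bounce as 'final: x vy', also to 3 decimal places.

Arc 1: start y=16.510, vy=9.360 → t=3.022, apex=20.975, x_land=24.569, impact vy=-20.286
  bounce: vy ← 0.61·20.286 = 12.375
Arc 2: start y=0.000, vy=12.375 → t=2.523, apex=7.805, x_land=45.080, impact vy=-12.375
  bounce: vy ← 0.61·12.375 = 7.549
Arc 3: start y=0.000, vy=7.549 → t=1.539, apex=2.904, x_land=57.592, impact vy=-7.549
  bounce: vy ← 0.61·7.549 = 4.605
Arc 4: start y=0.000, vy=4.605 → t=0.939, apex=1.081, x_land=65.224, impact vy=-4.605
  bounce: vy ← 0.61·4.605 = 2.809
Arc 5: start y=0.000, vy=2.809 → t=0.573, apex=0.402, x_land=69.880, impact vy=-2.809
  bounce: vy ← 0.61·2.809 = 1.713
Arc 6: start y=0.000, vy=1.713 → t=0.349, apex=0.150, x_land=72.719, impact vy=-1.713
  bounce: vy ← 0.61·1.713 = 1.045

1 3.022 20.975 24.569
2 2.523 7.805 45.080
3 1.539 2.904 57.592
4 0.939 1.081 65.224
5 0.573 0.402 69.880
6 0.349 0.150 72.719
final: 72.719 1.045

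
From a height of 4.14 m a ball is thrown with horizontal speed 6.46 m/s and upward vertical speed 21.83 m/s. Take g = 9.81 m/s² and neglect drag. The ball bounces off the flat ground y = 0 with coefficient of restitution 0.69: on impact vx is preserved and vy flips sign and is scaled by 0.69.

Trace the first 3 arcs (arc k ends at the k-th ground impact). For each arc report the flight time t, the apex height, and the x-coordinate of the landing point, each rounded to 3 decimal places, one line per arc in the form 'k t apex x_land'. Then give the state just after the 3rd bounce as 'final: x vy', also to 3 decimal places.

1 4.633 28.429 29.928
2 3.322 13.535 51.390
3 2.292 6.444 66.199
final: 66.199 7.758

Arc 1: start y=4.140, vy=21.830 → t=4.633, apex=28.429, x_land=29.928, impact vy=-23.617
  bounce: vy ← 0.69·23.617 = 16.296
Arc 2: start y=0.000, vy=16.296 → t=3.322, apex=13.535, x_land=51.390, impact vy=-16.296
  bounce: vy ← 0.69·16.296 = 11.244
Arc 3: start y=0.000, vy=11.244 → t=2.292, apex=6.444, x_land=66.199, impact vy=-11.244
  bounce: vy ← 0.69·11.244 = 7.758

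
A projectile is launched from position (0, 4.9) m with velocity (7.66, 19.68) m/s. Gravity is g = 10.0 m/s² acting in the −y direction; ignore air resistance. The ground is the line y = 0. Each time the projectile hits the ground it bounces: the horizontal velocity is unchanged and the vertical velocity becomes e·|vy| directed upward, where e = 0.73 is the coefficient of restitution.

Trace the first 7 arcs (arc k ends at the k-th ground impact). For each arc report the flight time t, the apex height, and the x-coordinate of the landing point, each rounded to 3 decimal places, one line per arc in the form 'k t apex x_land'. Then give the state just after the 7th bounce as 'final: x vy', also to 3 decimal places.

Arc 1: start y=4.900, vy=19.680 → t=4.171, apex=24.265, x_land=31.950, impact vy=-22.030
  bounce: vy ← 0.73·22.030 = 16.082
Arc 2: start y=0.000, vy=16.082 → t=3.216, apex=12.931, x_land=56.587, impact vy=-16.082
  bounce: vy ← 0.73·16.082 = 11.740
Arc 3: start y=0.000, vy=11.740 → t=2.348, apex=6.891, x_land=74.572, impact vy=-11.740
  bounce: vy ← 0.73·11.740 = 8.570
Arc 4: start y=0.000, vy=8.570 → t=1.714, apex=3.672, x_land=87.701, impact vy=-8.570
  bounce: vy ← 0.73·8.570 = 6.256
Arc 5: start y=0.000, vy=6.256 → t=1.251, apex=1.957, x_land=97.285, impact vy=-6.256
  bounce: vy ← 0.73·6.256 = 4.567
Arc 6: start y=0.000, vy=4.567 → t=0.913, apex=1.043, x_land=104.281, impact vy=-4.567
  bounce: vy ← 0.73·4.567 = 3.334
Arc 7: start y=0.000, vy=3.334 → t=0.667, apex=0.556, x_land=109.389, impact vy=-3.334
  bounce: vy ← 0.73·3.334 = 2.434

1 4.171 24.265 31.950
2 3.216 12.931 56.587
3 2.348 6.891 74.572
4 1.714 3.672 87.701
5 1.251 1.957 97.285
6 0.913 1.043 104.281
7 0.667 0.556 109.389
final: 109.389 2.434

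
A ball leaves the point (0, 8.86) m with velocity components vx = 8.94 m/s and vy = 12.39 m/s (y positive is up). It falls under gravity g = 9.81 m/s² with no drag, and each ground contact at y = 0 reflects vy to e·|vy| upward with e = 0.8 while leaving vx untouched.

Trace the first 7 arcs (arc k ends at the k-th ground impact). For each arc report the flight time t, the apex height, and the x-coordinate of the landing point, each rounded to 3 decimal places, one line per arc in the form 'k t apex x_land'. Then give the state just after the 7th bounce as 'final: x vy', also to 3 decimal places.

Arc 1: start y=8.860, vy=12.390 → t=3.107, apex=16.684, x_land=27.779, impact vy=-18.093
  bounce: vy ← 0.8·18.093 = 14.474
Arc 2: start y=0.000, vy=14.474 → t=2.951, apex=10.678, x_land=54.160, impact vy=-14.474
  bounce: vy ← 0.8·14.474 = 11.579
Arc 3: start y=0.000, vy=11.579 → t=2.361, apex=6.834, x_land=75.265, impact vy=-11.579
  bounce: vy ← 0.8·11.579 = 9.263
Arc 4: start y=0.000, vy=9.263 → t=1.889, apex=4.374, x_land=92.149, impact vy=-9.263
  bounce: vy ← 0.8·9.263 = 7.411
Arc 5: start y=0.000, vy=7.411 → t=1.511, apex=2.799, x_land=105.656, impact vy=-7.411
  bounce: vy ← 0.8·7.411 = 5.929
Arc 6: start y=0.000, vy=5.929 → t=1.209, apex=1.791, x_land=116.462, impact vy=-5.929
  bounce: vy ← 0.8·5.929 = 4.743
Arc 7: start y=0.000, vy=4.743 → t=0.967, apex=1.147, x_land=125.106, impact vy=-4.743
  bounce: vy ← 0.8·4.743 = 3.794

1 3.107 16.684 27.779
2 2.951 10.678 54.160
3 2.361 6.834 75.265
4 1.889 4.374 92.149
5 1.511 2.799 105.656
6 1.209 1.791 116.462
7 0.967 1.147 125.106
final: 125.106 3.794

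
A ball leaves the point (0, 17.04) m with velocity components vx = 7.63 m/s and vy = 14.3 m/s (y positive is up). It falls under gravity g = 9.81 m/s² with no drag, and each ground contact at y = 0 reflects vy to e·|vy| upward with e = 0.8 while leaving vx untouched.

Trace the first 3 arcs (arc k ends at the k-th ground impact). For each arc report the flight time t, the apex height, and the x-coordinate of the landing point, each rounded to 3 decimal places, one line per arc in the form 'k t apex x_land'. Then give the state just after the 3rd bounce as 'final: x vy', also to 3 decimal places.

1 3.824 27.463 29.176
2 3.786 17.576 58.063
3 3.029 11.249 81.172
final: 81.172 11.885

Arc 1: start y=17.040, vy=14.300 → t=3.824, apex=27.463, x_land=29.176, impact vy=-23.212
  bounce: vy ← 0.8·23.212 = 18.570
Arc 2: start y=0.000, vy=18.570 → t=3.786, apex=17.576, x_land=58.063, impact vy=-18.570
  bounce: vy ← 0.8·18.570 = 14.856
Arc 3: start y=0.000, vy=14.856 → t=3.029, apex=11.249, x_land=81.172, impact vy=-14.856
  bounce: vy ← 0.8·14.856 = 11.885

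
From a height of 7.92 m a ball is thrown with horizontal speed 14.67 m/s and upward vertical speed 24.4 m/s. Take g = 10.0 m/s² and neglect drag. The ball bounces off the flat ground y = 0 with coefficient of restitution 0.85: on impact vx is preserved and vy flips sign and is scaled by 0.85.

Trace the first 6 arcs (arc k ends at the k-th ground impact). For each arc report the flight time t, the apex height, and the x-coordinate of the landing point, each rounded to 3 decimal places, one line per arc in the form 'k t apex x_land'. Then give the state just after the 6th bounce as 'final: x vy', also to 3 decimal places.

Arc 1: start y=7.920, vy=24.400 → t=5.185, apex=37.688, x_land=76.071, impact vy=-27.455
  bounce: vy ← 0.85·27.455 = 23.336
Arc 2: start y=0.000, vy=23.336 → t=4.667, apex=27.230, x_land=144.540, impact vy=-23.336
  bounce: vy ← 0.85·23.336 = 19.836
Arc 3: start y=0.000, vy=19.836 → t=3.967, apex=19.673, x_land=202.739, impact vy=-19.836
  bounce: vy ← 0.85·19.836 = 16.861
Arc 4: start y=0.000, vy=16.861 → t=3.372, apex=14.214, x_land=252.208, impact vy=-16.861
  bounce: vy ← 0.85·16.861 = 14.332
Arc 5: start y=0.000, vy=14.332 → t=2.866, apex=10.270, x_land=294.257, impact vy=-14.332
  bounce: vy ← 0.85·14.332 = 12.182
Arc 6: start y=0.000, vy=12.182 → t=2.436, apex=7.420, x_land=329.998, impact vy=-12.182
  bounce: vy ← 0.85·12.182 = 10.355

1 5.185 37.688 76.071
2 4.667 27.230 144.540
3 3.967 19.673 202.739
4 3.372 14.214 252.208
5 2.866 10.270 294.257
6 2.436 7.420 329.998
final: 329.998 10.355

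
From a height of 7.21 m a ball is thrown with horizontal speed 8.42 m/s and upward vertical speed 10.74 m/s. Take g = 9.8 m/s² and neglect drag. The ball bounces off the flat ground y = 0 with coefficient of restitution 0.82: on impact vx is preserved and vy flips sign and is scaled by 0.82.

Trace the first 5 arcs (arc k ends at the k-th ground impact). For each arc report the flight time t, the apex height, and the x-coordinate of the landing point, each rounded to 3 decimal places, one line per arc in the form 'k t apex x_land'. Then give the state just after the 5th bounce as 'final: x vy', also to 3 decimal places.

1 2.731 13.095 22.992
2 2.681 8.805 45.567
3 2.198 5.921 64.077
4 1.803 3.981 79.256
5 1.478 2.677 91.703
final: 91.703 5.940

Arc 1: start y=7.210, vy=10.740 → t=2.731, apex=13.095, x_land=22.992, impact vy=-16.021
  bounce: vy ← 0.82·16.021 = 13.137
Arc 2: start y=0.000, vy=13.137 → t=2.681, apex=8.805, x_land=45.567, impact vy=-13.137
  bounce: vy ← 0.82·13.137 = 10.772
Arc 3: start y=0.000, vy=10.772 → t=2.198, apex=5.921, x_land=64.077, impact vy=-10.772
  bounce: vy ← 0.82·10.772 = 8.833
Arc 4: start y=0.000, vy=8.833 → t=1.803, apex=3.981, x_land=79.256, impact vy=-8.833
  bounce: vy ← 0.82·8.833 = 7.243
Arc 5: start y=0.000, vy=7.243 → t=1.478, apex=2.677, x_land=91.703, impact vy=-7.243
  bounce: vy ← 0.82·7.243 = 5.940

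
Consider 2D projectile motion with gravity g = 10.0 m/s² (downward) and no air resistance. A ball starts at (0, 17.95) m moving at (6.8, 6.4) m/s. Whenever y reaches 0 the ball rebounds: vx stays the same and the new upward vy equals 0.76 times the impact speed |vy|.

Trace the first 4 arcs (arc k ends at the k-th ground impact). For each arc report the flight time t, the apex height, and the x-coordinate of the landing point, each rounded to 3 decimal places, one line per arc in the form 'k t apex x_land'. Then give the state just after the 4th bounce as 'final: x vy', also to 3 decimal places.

Arc 1: start y=17.950, vy=6.400 → t=2.640, apex=19.998, x_land=17.951, impact vy=-19.999
  bounce: vy ← 0.76·19.999 = 15.199
Arc 2: start y=0.000, vy=15.199 → t=3.040, apex=11.551, x_land=38.622, impact vy=-15.199
  bounce: vy ← 0.76·15.199 = 11.551
Arc 3: start y=0.000, vy=11.551 → t=2.310, apex=6.672, x_land=54.332, impact vy=-11.551
  bounce: vy ← 0.76·11.551 = 8.779
Arc 4: start y=0.000, vy=8.779 → t=1.756, apex=3.854, x_land=66.272, impact vy=-8.779
  bounce: vy ← 0.76·8.779 = 6.672

1 2.640 19.998 17.951
2 3.040 11.551 38.622
3 2.310 6.672 54.332
4 1.756 3.854 66.272
final: 66.272 6.672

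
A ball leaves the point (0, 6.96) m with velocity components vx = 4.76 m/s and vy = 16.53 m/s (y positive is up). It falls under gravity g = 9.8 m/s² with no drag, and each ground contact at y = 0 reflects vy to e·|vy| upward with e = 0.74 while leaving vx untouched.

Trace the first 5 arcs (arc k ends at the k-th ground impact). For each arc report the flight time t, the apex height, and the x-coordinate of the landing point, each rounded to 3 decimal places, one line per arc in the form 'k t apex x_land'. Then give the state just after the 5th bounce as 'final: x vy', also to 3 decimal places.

1 3.752 20.901 17.860
2 3.057 11.445 32.409
3 2.262 6.267 43.176
4 1.674 3.432 51.143
5 1.239 1.879 57.039
final: 57.039 4.491

Arc 1: start y=6.960, vy=16.530 → t=3.752, apex=20.901, x_land=17.860, impact vy=-20.240
  bounce: vy ← 0.74·20.240 = 14.978
Arc 2: start y=0.000, vy=14.978 → t=3.057, apex=11.445, x_land=32.409, impact vy=-14.978
  bounce: vy ← 0.74·14.978 = 11.083
Arc 3: start y=0.000, vy=11.083 → t=2.262, apex=6.267, x_land=43.176, impact vy=-11.083
  bounce: vy ← 0.74·11.083 = 8.202
Arc 4: start y=0.000, vy=8.202 → t=1.674, apex=3.432, x_land=51.143, impact vy=-8.202
  bounce: vy ← 0.74·8.202 = 6.069
Arc 5: start y=0.000, vy=6.069 → t=1.239, apex=1.879, x_land=57.039, impact vy=-6.069
  bounce: vy ← 0.74·6.069 = 4.491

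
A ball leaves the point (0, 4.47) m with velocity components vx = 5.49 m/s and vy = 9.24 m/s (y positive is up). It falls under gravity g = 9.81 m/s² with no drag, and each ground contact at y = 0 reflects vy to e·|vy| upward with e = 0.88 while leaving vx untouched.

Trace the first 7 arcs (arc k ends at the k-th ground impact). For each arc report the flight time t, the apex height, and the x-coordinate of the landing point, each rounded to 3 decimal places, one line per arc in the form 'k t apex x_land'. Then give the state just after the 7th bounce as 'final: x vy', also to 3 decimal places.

1 2.283 8.822 12.534
2 2.360 6.831 25.492
3 2.077 5.290 36.895
4 1.828 4.097 46.929
5 1.608 3.173 55.760
6 1.415 2.457 63.531
7 1.246 1.903 70.369
final: 70.369 5.377

Arc 1: start y=4.470, vy=9.240 → t=2.283, apex=8.822, x_land=12.534, impact vy=-13.156
  bounce: vy ← 0.88·13.156 = 11.577
Arc 2: start y=0.000, vy=11.577 → t=2.360, apex=6.831, x_land=25.492, impact vy=-11.577
  bounce: vy ← 0.88·11.577 = 10.188
Arc 3: start y=0.000, vy=10.188 → t=2.077, apex=5.290, x_land=36.895, impact vy=-10.188
  bounce: vy ← 0.88·10.188 = 8.965
Arc 4: start y=0.000, vy=8.965 → t=1.828, apex=4.097, x_land=46.929, impact vy=-8.965
  bounce: vy ← 0.88·8.965 = 7.890
Arc 5: start y=0.000, vy=7.890 → t=1.608, apex=3.173, x_land=55.760, impact vy=-7.890
  bounce: vy ← 0.88·7.890 = 6.943
Arc 6: start y=0.000, vy=6.943 → t=1.415, apex=2.457, x_land=63.531, impact vy=-6.943
  bounce: vy ← 0.88·6.943 = 6.110
Arc 7: start y=0.000, vy=6.110 → t=1.246, apex=1.903, x_land=70.369, impact vy=-6.110
  bounce: vy ← 0.88·6.110 = 5.377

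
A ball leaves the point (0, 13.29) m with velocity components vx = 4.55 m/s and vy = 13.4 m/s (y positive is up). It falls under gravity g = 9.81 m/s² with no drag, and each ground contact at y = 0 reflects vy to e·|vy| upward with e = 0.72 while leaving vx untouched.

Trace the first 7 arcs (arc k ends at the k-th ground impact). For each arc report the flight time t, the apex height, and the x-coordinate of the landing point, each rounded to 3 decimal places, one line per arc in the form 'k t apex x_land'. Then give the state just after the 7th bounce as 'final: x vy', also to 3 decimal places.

1 3.505 22.442 15.948
2 3.080 11.634 29.962
3 2.218 6.031 40.053
4 1.597 3.126 47.318
5 1.150 1.621 52.549
6 0.828 0.840 56.315
7 0.596 0.436 59.027
final: 59.027 2.105

Arc 1: start y=13.290, vy=13.400 → t=3.505, apex=22.442, x_land=15.948, impact vy=-20.984
  bounce: vy ← 0.72·20.984 = 15.108
Arc 2: start y=0.000, vy=15.108 → t=3.080, apex=11.634, x_land=29.962, impact vy=-15.108
  bounce: vy ← 0.72·15.108 = 10.878
Arc 3: start y=0.000, vy=10.878 → t=2.218, apex=6.031, x_land=40.053, impact vy=-10.878
  bounce: vy ← 0.72·10.878 = 7.832
Arc 4: start y=0.000, vy=7.832 → t=1.597, apex=3.126, x_land=47.318, impact vy=-7.832
  bounce: vy ← 0.72·7.832 = 5.639
Arc 5: start y=0.000, vy=5.639 → t=1.150, apex=1.621, x_land=52.549, impact vy=-5.639
  bounce: vy ← 0.72·5.639 = 4.060
Arc 6: start y=0.000, vy=4.060 → t=0.828, apex=0.840, x_land=56.315, impact vy=-4.060
  bounce: vy ← 0.72·4.060 = 2.923
Arc 7: start y=0.000, vy=2.923 → t=0.596, apex=0.436, x_land=59.027, impact vy=-2.923
  bounce: vy ← 0.72·2.923 = 2.105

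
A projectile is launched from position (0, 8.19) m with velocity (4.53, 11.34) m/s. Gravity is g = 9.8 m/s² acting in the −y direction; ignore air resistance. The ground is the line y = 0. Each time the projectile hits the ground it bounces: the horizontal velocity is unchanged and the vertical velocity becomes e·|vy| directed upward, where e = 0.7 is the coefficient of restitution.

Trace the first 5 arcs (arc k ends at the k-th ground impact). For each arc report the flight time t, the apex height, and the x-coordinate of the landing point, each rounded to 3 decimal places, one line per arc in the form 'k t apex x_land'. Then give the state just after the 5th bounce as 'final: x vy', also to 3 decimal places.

1 2.892 14.751 13.102
2 2.429 7.228 24.105
3 1.700 3.542 31.808
4 1.190 1.735 37.200
5 0.833 0.850 40.974
final: 40.974 2.858

Arc 1: start y=8.190, vy=11.340 → t=2.892, apex=14.751, x_land=13.102, impact vy=-17.004
  bounce: vy ← 0.7·17.004 = 11.902
Arc 2: start y=0.000, vy=11.902 → t=2.429, apex=7.228, x_land=24.105, impact vy=-11.902
  bounce: vy ← 0.7·11.902 = 8.332
Arc 3: start y=0.000, vy=8.332 → t=1.700, apex=3.542, x_land=31.808, impact vy=-8.332
  bounce: vy ← 0.7·8.332 = 5.832
Arc 4: start y=0.000, vy=5.832 → t=1.190, apex=1.735, x_land=37.200, impact vy=-5.832
  bounce: vy ← 0.7·5.832 = 4.083
Arc 5: start y=0.000, vy=4.083 → t=0.833, apex=0.850, x_land=40.974, impact vy=-4.083
  bounce: vy ← 0.7·4.083 = 2.858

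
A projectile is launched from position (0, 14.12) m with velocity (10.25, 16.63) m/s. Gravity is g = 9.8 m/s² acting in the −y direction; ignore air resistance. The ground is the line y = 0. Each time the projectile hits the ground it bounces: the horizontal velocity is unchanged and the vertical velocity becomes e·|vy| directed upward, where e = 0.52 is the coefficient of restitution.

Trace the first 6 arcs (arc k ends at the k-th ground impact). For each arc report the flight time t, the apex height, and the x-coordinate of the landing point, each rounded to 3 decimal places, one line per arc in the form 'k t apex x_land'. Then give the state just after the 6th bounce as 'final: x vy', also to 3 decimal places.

Arc 1: start y=14.120, vy=16.630 → t=4.097, apex=28.230, x_land=41.996, impact vy=-23.523
  bounce: vy ← 0.52·23.523 = 12.232
Arc 2: start y=0.000, vy=12.232 → t=2.496, apex=7.633, x_land=67.583, impact vy=-12.232
  bounce: vy ← 0.52·12.232 = 6.360
Arc 3: start y=0.000, vy=6.360 → t=1.298, apex=2.064, x_land=80.888, impact vy=-6.360
  bounce: vy ← 0.52·6.360 = 3.307
Arc 4: start y=0.000, vy=3.307 → t=0.675, apex=0.558, x_land=87.807, impact vy=-3.307
  bounce: vy ← 0.52·3.307 = 1.720
Arc 5: start y=0.000, vy=1.720 → t=0.351, apex=0.151, x_land=91.404, impact vy=-1.720
  bounce: vy ← 0.52·1.720 = 0.894
Arc 6: start y=0.000, vy=0.894 → t=0.183, apex=0.041, x_land=93.275, impact vy=-0.894
  bounce: vy ← 0.52·0.894 = 0.465

1 4.097 28.230 41.996
2 2.496 7.633 67.583
3 1.298 2.064 80.888
4 0.675 0.558 87.807
5 0.351 0.151 91.404
6 0.183 0.041 93.275
final: 93.275 0.465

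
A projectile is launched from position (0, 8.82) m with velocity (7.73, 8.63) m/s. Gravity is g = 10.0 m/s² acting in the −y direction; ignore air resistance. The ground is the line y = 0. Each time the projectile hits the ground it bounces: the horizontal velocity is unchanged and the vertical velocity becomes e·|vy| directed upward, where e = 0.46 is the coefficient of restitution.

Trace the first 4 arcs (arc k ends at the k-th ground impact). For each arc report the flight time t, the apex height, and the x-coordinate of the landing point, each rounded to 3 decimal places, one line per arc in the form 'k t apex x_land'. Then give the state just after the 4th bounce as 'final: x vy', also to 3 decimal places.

1 2.447 12.544 18.915
2 1.457 2.654 30.179
3 0.670 0.562 35.360
4 0.308 0.119 37.744
final: 37.744 0.709

Arc 1: start y=8.820, vy=8.630 → t=2.447, apex=12.544, x_land=18.915, impact vy=-15.839
  bounce: vy ← 0.46·15.839 = 7.286
Arc 2: start y=0.000, vy=7.286 → t=1.457, apex=2.654, x_land=30.179, impact vy=-7.286
  bounce: vy ← 0.46·7.286 = 3.352
Arc 3: start y=0.000, vy=3.352 → t=0.670, apex=0.562, x_land=35.360, impact vy=-3.352
  bounce: vy ← 0.46·3.352 = 1.542
Arc 4: start y=0.000, vy=1.542 → t=0.308, apex=0.119, x_land=37.744, impact vy=-1.542
  bounce: vy ← 0.46·1.542 = 0.709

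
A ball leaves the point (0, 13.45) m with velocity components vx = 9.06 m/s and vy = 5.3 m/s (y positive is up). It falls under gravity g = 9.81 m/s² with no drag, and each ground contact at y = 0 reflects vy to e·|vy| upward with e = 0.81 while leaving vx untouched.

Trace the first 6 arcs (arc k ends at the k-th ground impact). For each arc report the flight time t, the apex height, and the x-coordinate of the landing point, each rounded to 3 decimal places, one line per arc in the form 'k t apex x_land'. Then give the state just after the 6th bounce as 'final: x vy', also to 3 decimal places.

Arc 1: start y=13.450, vy=5.300 → t=2.282, apex=14.882, x_land=20.676, impact vy=-17.087
  bounce: vy ← 0.81·17.087 = 13.841
Arc 2: start y=0.000, vy=13.841 → t=2.822, apex=9.764, x_land=46.241, impact vy=-13.841
  bounce: vy ← 0.81·13.841 = 11.211
Arc 3: start y=0.000, vy=11.211 → t=2.286, apex=6.406, x_land=66.949, impact vy=-11.211
  bounce: vy ← 0.81·11.211 = 9.081
Arc 4: start y=0.000, vy=9.081 → t=1.851, apex=4.203, x_land=83.722, impact vy=-9.081
  bounce: vy ← 0.81·9.081 = 7.356
Arc 5: start y=0.000, vy=7.356 → t=1.500, apex=2.758, x_land=97.309, impact vy=-7.356
  bounce: vy ← 0.81·7.356 = 5.958
Arc 6: start y=0.000, vy=5.958 → t=1.215, apex=1.809, x_land=108.314, impact vy=-5.958
  bounce: vy ← 0.81·5.958 = 4.826

1 2.282 14.882 20.676
2 2.822 9.764 46.241
3 2.286 6.406 66.949
4 1.851 4.203 83.722
5 1.500 2.758 97.309
6 1.215 1.809 108.314
final: 108.314 4.826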